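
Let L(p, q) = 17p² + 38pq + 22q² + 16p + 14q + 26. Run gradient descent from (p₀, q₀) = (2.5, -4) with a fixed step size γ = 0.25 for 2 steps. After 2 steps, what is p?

-239.5

∇L = (34p + 38q + 16, 38p + 44q + 14)
(p₁, q₁) = (2.5, -4) − 0.25·(-51, -67) = (15.25, 12.75)
(p₂, q₂) = (15.25, 12.75) − 0.25·(1019, 1154.5) = (-239.5, -275.875)
p = -239.5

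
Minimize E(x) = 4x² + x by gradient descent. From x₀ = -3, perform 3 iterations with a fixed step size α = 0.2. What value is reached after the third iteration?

E′(x) = 8x + 1
Step 1: E′(-3) = -23; x₁ = -3 − 0.2·(-23) = 1.6
Step 2: E′(1.6) = 13.8; x₂ = 1.6 − 0.2·13.8 = -1.16
Step 3: E′(-1.16) = -8.28; x₃ = -1.16 − 0.2·(-8.28) = 0.496

0.496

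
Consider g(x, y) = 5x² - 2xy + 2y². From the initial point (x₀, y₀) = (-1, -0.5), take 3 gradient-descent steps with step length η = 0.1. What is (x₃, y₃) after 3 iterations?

∇g = (10x - 2y, -2x + 4y)
Step 1: at (-1, -0.5), ∇g = (-9, 0) → (-1, -0.5) − 0.1·(-9, 0) = (-0.1, -0.5)
Step 2: at (-0.1, -0.5), ∇g = (0, -1.8) → (-0.1, -0.5) − 0.1·(0, -1.8) = (-0.1, -0.32)
Step 3: at (-0.1, -0.32), ∇g = (-0.36, -1.08) → (-0.1, -0.32) − 0.1·(-0.36, -1.08) = (-0.064, -0.212)

(-0.064, -0.212)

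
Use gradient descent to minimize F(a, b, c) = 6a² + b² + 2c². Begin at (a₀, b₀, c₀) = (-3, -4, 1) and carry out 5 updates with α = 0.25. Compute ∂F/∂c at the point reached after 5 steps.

∇F = (12a, 2b, 4c)
(a₁, b₁, c₁) = (-3, -4, 1) − 0.25·(-36, -8, 4) = (6, -2, 0)
(a₂, b₂, c₂) = (6, -2, 0) − 0.25·(72, -4, 0) = (-12, -1, 0)
(a₃, b₃, c₃) = (-12, -1, 0) − 0.25·(-144, -2, 0) = (24, -0.5, 0)
(a₄, b₄, c₄) = (24, -0.5, 0) − 0.25·(288, -1, 0) = (-48, -0.25, 0)
(a₅, b₅, c₅) = (-48, -0.25, 0) − 0.25·(-576, -0.5, 0) = (96, -0.125, 0)
∂F/∂c at (96, -0.125, 0) = 0

0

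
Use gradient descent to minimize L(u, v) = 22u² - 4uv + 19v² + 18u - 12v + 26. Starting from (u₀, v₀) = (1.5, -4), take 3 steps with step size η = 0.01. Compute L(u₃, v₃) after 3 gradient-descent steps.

39.2656018352

∇L = (44u - 4v + 18, -4u + 38v - 12)
(u₁, v₁) = (1.5, -4) − 0.01·(100, -170) = (0.5, -2.3)
(u₂, v₂) = (0.5, -2.3) − 0.01·(49.2, -101.4) = (0.008, -1.286)
(u₃, v₃) = (0.008, -1.286) − 0.01·(23.496, -60.9) = (-0.22696, -0.677)
L(-0.22696, -0.677) = 39.2656018352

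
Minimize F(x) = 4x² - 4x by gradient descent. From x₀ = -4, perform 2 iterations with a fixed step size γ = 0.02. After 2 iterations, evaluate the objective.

39.32758016

F′(x) = 8x - 4
x₁ = -4 − 0.02·(-36) = -3.28
x₂ = -3.28 − 0.02·(-30.24) = -2.6752
F(-2.6752) = 39.32758016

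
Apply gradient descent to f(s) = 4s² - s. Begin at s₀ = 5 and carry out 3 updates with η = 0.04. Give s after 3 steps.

f′(s) = 8s - 1
s₁ = 5 − 0.04·39 = 3.44
s₂ = 3.44 − 0.04·26.52 = 2.3792
s₃ = 2.3792 − 0.04·18.0336 = 1.657856

1.657856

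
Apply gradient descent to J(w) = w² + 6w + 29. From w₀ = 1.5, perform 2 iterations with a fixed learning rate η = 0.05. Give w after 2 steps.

0.645

J′(w) = 2w + 6
w₁ = 1.5 − 0.05·9 = 1.05
w₂ = 1.05 − 0.05·8.1 = 0.645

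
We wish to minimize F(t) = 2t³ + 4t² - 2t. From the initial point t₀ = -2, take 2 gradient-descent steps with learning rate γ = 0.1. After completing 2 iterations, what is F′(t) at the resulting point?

F′(t) = 6t² + 8t - 2
t₁ = -2 − 0.1·6 = -2.6
t₂ = -2.6 − 0.1·17.76 = -4.376
F′(t) at (-4.376) = 77.888256

77.888256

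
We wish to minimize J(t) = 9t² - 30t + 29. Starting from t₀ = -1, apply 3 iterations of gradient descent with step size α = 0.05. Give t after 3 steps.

J′(t) = 18t - 30
Step 1: J′(-1) = -48; t₁ = -1 − 0.05·(-48) = 1.4
Step 2: J′(1.4) = -4.8; t₂ = 1.4 − 0.05·(-4.8) = 1.64
Step 3: J′(1.64) = -0.48; t₃ = 1.64 − 0.05·(-0.48) = 1.664

1.664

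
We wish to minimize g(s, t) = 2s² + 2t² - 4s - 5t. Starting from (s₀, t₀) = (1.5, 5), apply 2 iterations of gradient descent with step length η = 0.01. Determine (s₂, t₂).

∇g = (4s - 4, 4t - 5)
Step 1: at (1.5, 5), ∇g = (2, 15) → (1.5, 5) − 0.01·(2, 15) = (1.48, 4.85)
Step 2: at (1.48, 4.85), ∇g = (1.92, 14.4) → (1.48, 4.85) − 0.01·(1.92, 14.4) = (1.4608, 4.706)

(1.4608, 4.706)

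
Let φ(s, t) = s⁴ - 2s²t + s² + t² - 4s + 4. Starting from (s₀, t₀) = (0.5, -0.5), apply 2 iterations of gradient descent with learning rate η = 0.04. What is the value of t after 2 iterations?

-0.379712

∇φ = (4s³ - 4st + 2s - 4, -2s² + 2t)
Step 1: at (0.5, -0.5), ∇φ = (-1.5, -1.5) → (0.5, -0.5) − 0.04·(-1.5, -1.5) = (0.56, -0.44)
Step 2: at (0.56, -0.44), ∇φ = (-1.191936, -1.5072) → (0.56, -0.44) − 0.04·(-1.191936, -1.5072) = (0.60767744, -0.379712)
t = -0.379712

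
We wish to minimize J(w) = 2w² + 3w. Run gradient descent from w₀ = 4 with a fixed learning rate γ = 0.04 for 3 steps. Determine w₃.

J′(w) = 4w + 3
Step 1: J′(4) = 19; w₁ = 4 − 0.04·19 = 3.24
Step 2: J′(3.24) = 15.96; w₂ = 3.24 − 0.04·15.96 = 2.6016
Step 3: J′(2.6016) = 13.4064; w₃ = 2.6016 − 0.04·13.4064 = 2.065344

2.065344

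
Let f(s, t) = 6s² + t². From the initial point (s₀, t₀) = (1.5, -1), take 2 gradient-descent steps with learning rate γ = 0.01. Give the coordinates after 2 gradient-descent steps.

∇f = (12s, 2t)
(s₁, t₁) = (1.5, -1) − 0.01·(18, -2) = (1.32, -0.98)
(s₂, t₂) = (1.32, -0.98) − 0.01·(15.84, -1.96) = (1.1616, -0.9604)

(1.1616, -0.9604)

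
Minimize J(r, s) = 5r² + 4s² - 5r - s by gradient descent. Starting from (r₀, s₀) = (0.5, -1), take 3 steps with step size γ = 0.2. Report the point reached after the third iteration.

(0.5, 0.368)

∇J = (10r - 5, 8s - 1)
(r₁, s₁) = (0.5, -1) − 0.2·(0, -9) = (0.5, 0.8)
(r₂, s₂) = (0.5, 0.8) − 0.2·(0, 5.4) = (0.5, -0.28)
(r₃, s₃) = (0.5, -0.28) − 0.2·(0, -3.24) = (0.5, 0.368)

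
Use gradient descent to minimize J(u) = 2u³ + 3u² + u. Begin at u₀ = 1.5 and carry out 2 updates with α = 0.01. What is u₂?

1.0830865

J′(u) = 6u² + 6u + 1
u₁ = 1.5 − 0.01·23.5 = 1.265
u₂ = 1.265 − 0.01·18.19135 = 1.0830865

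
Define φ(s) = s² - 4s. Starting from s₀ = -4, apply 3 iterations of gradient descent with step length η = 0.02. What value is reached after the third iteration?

φ′(s) = 2s - 4
Step 1: φ′(-4) = -12; s₁ = -4 − 0.02·(-12) = -3.76
Step 2: φ′(-3.76) = -11.52; s₂ = -3.76 − 0.02·(-11.52) = -3.5296
Step 3: φ′(-3.5296) = -11.0592; s₃ = -3.5296 − 0.02·(-11.0592) = -3.308416

-3.308416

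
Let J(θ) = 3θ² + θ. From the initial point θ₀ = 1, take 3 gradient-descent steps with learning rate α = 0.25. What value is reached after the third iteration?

-0.3125

J′(θ) = 6θ + 1
Step 1: J′(1) = 7; θ₁ = 1 − 0.25·7 = -0.75
Step 2: J′(-0.75) = -3.5; θ₂ = -0.75 − 0.25·(-3.5) = 0.125
Step 3: J′(0.125) = 1.75; θ₃ = 0.125 − 0.25·1.75 = -0.3125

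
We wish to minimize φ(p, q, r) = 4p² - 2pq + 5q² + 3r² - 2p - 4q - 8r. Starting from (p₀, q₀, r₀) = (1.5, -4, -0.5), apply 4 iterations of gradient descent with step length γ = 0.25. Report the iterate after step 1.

∇φ = (8p - 2q - 2, -2p + 10q - 4, 6r - 8)
(p₁, q₁, r₁) = (1.5, -4, -0.5) − 0.25·(18, -47, -11) = (-3, 7.75, 2.25)

(-3, 7.75, 2.25)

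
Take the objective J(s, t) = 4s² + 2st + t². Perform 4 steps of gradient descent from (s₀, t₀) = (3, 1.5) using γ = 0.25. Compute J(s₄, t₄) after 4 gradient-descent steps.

145.2568359375

∇J = (8s + 2t, 2s + 2t)
(s₁, t₁) = (3, 1.5) − 0.25·(27, 9) = (-3.75, -0.75)
(s₂, t₂) = (-3.75, -0.75) − 0.25·(-31.5, -9) = (4.125, 1.5)
(s₃, t₃) = (4.125, 1.5) − 0.25·(36, 11.25) = (-4.875, -1.3125)
(s₄, t₄) = (-4.875, -1.3125) − 0.25·(-41.625, -12.375) = (5.53125, 1.78125)
J(5.53125, 1.78125) = 145.2568359375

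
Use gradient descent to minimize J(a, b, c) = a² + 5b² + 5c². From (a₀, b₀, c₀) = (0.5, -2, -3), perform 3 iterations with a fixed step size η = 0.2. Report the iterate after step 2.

(0.18, -2, -3)

∇J = (2a, 10b, 10c)
(a₁, b₁, c₁) = (0.5, -2, -3) − 0.2·(1, -20, -30) = (0.3, 2, 3)
(a₂, b₂, c₂) = (0.3, 2, 3) − 0.2·(0.6, 20, 30) = (0.18, -2, -3)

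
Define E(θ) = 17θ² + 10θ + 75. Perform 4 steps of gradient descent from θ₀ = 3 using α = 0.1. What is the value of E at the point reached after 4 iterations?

203130.10897408

E′(θ) = 34θ + 10
Step 1: E′(3) = 112; θ₁ = 3 − 0.1·112 = -8.2
Step 2: E′(-8.2) = -268.8; θ₂ = -8.2 − 0.1·(-268.8) = 18.68
Step 3: E′(18.68) = 645.12; θ₃ = 18.68 − 0.1·645.12 = -45.832
Step 4: E′(-45.832) = -1548.288; θ₄ = -45.832 − 0.1·(-1548.288) = 108.9968
E(108.9968) = 203130.10897408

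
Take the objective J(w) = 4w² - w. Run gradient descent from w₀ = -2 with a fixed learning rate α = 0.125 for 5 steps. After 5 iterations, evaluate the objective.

J′(w) = 8w - 1
w₁ = -2 − 0.125·(-17) = 0.125
w₂ = 0.125 − 0.125·0 = 0.125
w₃ = 0.125 − 0.125·0 = 0.125
w₄ = 0.125 − 0.125·0 = 0.125
w₅ = 0.125 − 0.125·0 = 0.125
J(0.125) = -0.0625

-0.0625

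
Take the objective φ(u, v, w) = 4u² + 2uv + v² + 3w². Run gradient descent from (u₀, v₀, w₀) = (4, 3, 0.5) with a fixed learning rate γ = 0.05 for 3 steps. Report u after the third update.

0.432

∇φ = (8u + 2v, 2u + 2v, 6w)
Step 1: at (4, 3, 0.5), ∇φ = (38, 14, 3) → (4, 3, 0.5) − 0.05·(38, 14, 3) = (2.1, 2.3, 0.35)
Step 2: at (2.1, 2.3, 0.35), ∇φ = (21.4, 8.8, 2.1) → (2.1, 2.3, 0.35) − 0.05·(21.4, 8.8, 2.1) = (1.03, 1.86, 0.245)
Step 3: at (1.03, 1.86, 0.245), ∇φ = (11.96, 5.78, 1.47) → (1.03, 1.86, 0.245) − 0.05·(11.96, 5.78, 1.47) = (0.432, 1.571, 0.1715)
u = 0.432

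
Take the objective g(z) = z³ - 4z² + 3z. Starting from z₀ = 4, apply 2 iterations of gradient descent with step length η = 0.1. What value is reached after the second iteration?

g′(z) = 3z² - 8z + 3
z₁ = 4 − 0.1·19 = 2.1
z₂ = 2.1 − 0.1·(-0.57) = 2.157

2.157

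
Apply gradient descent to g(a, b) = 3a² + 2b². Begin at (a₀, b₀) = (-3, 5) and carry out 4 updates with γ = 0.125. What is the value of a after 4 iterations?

∇g = (6a, 4b)
Step 1: at (-3, 5), ∇g = (-18, 20) → (-3, 5) − 0.125·(-18, 20) = (-0.75, 2.5)
Step 2: at (-0.75, 2.5), ∇g = (-4.5, 10) → (-0.75, 2.5) − 0.125·(-4.5, 10) = (-0.1875, 1.25)
Step 3: at (-0.1875, 1.25), ∇g = (-1.125, 5) → (-0.1875, 1.25) − 0.125·(-1.125, 5) = (-0.046875, 0.625)
Step 4: at (-0.046875, 0.625), ∇g = (-0.28125, 2.5) → (-0.046875, 0.625) − 0.125·(-0.28125, 2.5) = (-0.01171875, 0.3125)
a = -0.01171875

-0.01171875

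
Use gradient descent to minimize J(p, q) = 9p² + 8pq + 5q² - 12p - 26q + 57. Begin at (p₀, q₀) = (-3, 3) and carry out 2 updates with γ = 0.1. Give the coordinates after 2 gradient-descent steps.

∇J = (18p + 8q - 12, 8p + 10q - 26)
(p₁, q₁) = (-3, 3) − 0.1·(-42, -20) = (1.2, 5)
(p₂, q₂) = (1.2, 5) − 0.1·(49.6, 33.6) = (-3.76, 1.64)

(-3.76, 1.64)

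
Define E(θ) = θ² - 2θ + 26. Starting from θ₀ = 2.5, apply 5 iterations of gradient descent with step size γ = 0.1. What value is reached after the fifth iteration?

E′(θ) = 2θ - 2
Step 1: E′(2.5) = 3; θ₁ = 2.5 − 0.1·3 = 2.2
Step 2: E′(2.2) = 2.4; θ₂ = 2.2 − 0.1·2.4 = 1.96
Step 3: E′(1.96) = 1.92; θ₃ = 1.96 − 0.1·1.92 = 1.768
Step 4: E′(1.768) = 1.536; θ₄ = 1.768 − 0.1·1.536 = 1.6144
Step 5: E′(1.6144) = 1.2288; θ₅ = 1.6144 − 0.1·1.2288 = 1.49152

1.49152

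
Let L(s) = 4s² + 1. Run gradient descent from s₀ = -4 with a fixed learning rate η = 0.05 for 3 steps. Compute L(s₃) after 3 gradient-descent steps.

L′(s) = 8s
s₁ = -4 − 0.05·(-32) = -2.4
s₂ = -2.4 − 0.05·(-19.2) = -1.44
s₃ = -1.44 − 0.05·(-11.52) = -0.864
L(-0.864) = 3.985984

3.985984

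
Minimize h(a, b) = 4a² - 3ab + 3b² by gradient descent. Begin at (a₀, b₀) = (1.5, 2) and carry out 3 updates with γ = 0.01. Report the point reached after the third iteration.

∇h = (8a - 3b, -3a + 6b)
(a₁, b₁) = (1.5, 2) − 0.01·(6, 7.5) = (1.44, 1.925)
(a₂, b₂) = (1.44, 1.925) − 0.01·(5.745, 7.23) = (1.38255, 1.8527)
(a₃, b₃) = (1.38255, 1.8527) − 0.01·(5.5023, 6.96855) = (1.327527, 1.7830145)

(1.327527, 1.7830145)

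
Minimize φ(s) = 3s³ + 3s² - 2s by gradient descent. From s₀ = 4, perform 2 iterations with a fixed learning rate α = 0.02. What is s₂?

0.555168

φ′(s) = 9s² + 6s - 2
s₁ = 4 − 0.02·166 = 0.68
s₂ = 0.68 − 0.02·6.2416 = 0.555168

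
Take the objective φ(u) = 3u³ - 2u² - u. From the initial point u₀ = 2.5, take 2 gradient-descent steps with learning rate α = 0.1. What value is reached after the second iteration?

φ′(u) = 9u² - 4u - 1
Step 1: φ′(2.5) = 45.25; u₁ = 2.5 − 0.1·45.25 = -2.025
Step 2: φ′(-2.025) = 44.005625; u₂ = -2.025 − 0.1·44.005625 = -6.4255625

-6.4255625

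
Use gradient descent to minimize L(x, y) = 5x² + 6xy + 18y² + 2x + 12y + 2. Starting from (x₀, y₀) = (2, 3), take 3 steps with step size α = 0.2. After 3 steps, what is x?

-213.936

∇L = (10x + 6y + 2, 6x + 36y + 12)
(x₁, y₁) = (2, 3) − 0.2·(40, 132) = (-6, -23.4)
(x₂, y₂) = (-6, -23.4) − 0.2·(-198.4, -866.4) = (33.68, 149.88)
(x₃, y₃) = (33.68, 149.88) − 0.2·(1238.08, 5609.76) = (-213.936, -972.072)
x = -213.936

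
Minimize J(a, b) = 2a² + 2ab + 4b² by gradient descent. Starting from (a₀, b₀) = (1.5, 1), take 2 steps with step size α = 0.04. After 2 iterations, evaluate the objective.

2.66154368

∇J = (4a + 2b, 2a + 8b)
(a₁, b₁) = (1.5, 1) − 0.04·(8, 11) = (1.18, 0.56)
(a₂, b₂) = (1.18, 0.56) − 0.04·(5.84, 6.84) = (0.9464, 0.2864)
J(0.9464, 0.2864) = 2.66154368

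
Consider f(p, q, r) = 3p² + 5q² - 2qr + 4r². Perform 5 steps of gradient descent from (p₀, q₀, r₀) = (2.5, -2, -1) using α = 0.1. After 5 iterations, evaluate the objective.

0.002120192

∇f = (6p, 10q - 2r, -2q + 8r)
Step 1: at (2.5, -2, -1), ∇f = (15, -18, -4) → (2.5, -2, -1) − 0.1·(15, -18, -4) = (1, -0.2, -0.6)
Step 2: at (1, -0.2, -0.6), ∇f = (6, -0.8, -4.4) → (1, -0.2, -0.6) − 0.1·(6, -0.8, -4.4) = (0.4, -0.12, -0.16)
Step 3: at (0.4, -0.12, -0.16), ∇f = (2.4, -0.88, -1.04) → (0.4, -0.12, -0.16) − 0.1·(2.4, -0.88, -1.04) = (0.16, -0.032, -0.056)
Step 4: at (0.16, -0.032, -0.056), ∇f = (0.96, -0.208, -0.384) → (0.16, -0.032, -0.056) − 0.1·(0.96, -0.208, -0.384) = (0.064, -0.0112, -0.0176)
Step 5: at (0.064, -0.0112, -0.0176), ∇f = (0.384, -0.0768, -0.1184) → (0.064, -0.0112, -0.0176) − 0.1·(0.384, -0.0768, -0.1184) = (0.0256, -0.00352, -0.00576)
f(0.0256, -0.00352, -0.00576) = 0.002120192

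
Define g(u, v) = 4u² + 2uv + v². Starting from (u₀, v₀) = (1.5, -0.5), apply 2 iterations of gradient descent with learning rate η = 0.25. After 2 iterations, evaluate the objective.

∇g = (8u + 2v, 2u + 2v)
(u₁, v₁) = (1.5, -0.5) − 0.25·(11, 2) = (-1.25, -1)
(u₂, v₂) = (-1.25, -1) − 0.25·(-12, -4.5) = (1.75, 0.125)
g(1.75, 0.125) = 12.703125

12.703125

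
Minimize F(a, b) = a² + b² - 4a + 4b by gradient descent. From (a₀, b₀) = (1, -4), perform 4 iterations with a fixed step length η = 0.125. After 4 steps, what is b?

-2.6328125

∇F = (2a - 4, 2b + 4)
Step 1: at (1, -4), ∇F = (-2, -4) → (1, -4) − 0.125·(-2, -4) = (1.25, -3.5)
Step 2: at (1.25, -3.5), ∇F = (-1.5, -3) → (1.25, -3.5) − 0.125·(-1.5, -3) = (1.4375, -3.125)
Step 3: at (1.4375, -3.125), ∇F = (-1.125, -2.25) → (1.4375, -3.125) − 0.125·(-1.125, -2.25) = (1.578125, -2.84375)
Step 4: at (1.578125, -2.84375), ∇F = (-0.84375, -1.6875) → (1.578125, -2.84375) − 0.125·(-0.84375, -1.6875) = (1.68359375, -2.6328125)
b = -2.6328125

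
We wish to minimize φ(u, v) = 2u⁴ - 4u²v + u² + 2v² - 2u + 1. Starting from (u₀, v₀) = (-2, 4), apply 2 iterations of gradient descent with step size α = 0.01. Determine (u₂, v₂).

∇φ = (8u³ - 8uv + 2u - 2, -4u² + 4v)
Step 1: at (-2, 4), ∇φ = (-6, 0) → (-2, 4) − 0.01·(-6, 0) = (-1.94, 4)
Step 2: at (-1.94, 4), ∇φ = (-2.211072, 0.9456) → (-1.94, 4) − 0.01·(-2.211072, 0.9456) = (-1.91788928, 3.990544)

(-1.91788928, 3.990544)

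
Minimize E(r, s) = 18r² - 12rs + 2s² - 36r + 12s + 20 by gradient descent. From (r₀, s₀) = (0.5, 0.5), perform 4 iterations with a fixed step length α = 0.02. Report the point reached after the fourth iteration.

∇E = (36r - 12s - 36, -12r + 4s + 12)
Step 1: at (0.5, 0.5), ∇E = (-24, 8) → (0.5, 0.5) − 0.02·(-24, 8) = (0.98, 0.34)
Step 2: at (0.98, 0.34), ∇E = (-4.8, 1.6) → (0.98, 0.34) − 0.02·(-4.8, 1.6) = (1.076, 0.308)
Step 3: at (1.076, 0.308), ∇E = (-0.96, 0.32) → (1.076, 0.308) − 0.02·(-0.96, 0.32) = (1.0952, 0.3016)
Step 4: at (1.0952, 0.3016), ∇E = (-0.192, 0.064) → (1.0952, 0.3016) − 0.02·(-0.192, 0.064) = (1.09904, 0.30032)

(1.09904, 0.30032)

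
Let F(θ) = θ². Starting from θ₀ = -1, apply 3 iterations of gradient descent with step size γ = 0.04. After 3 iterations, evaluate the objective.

F′(θ) = 2θ
θ₁ = -1 − 0.04·(-2) = -0.92
θ₂ = -0.92 − 0.04·(-1.84) = -0.8464
θ₃ = -0.8464 − 0.04·(-1.6928) = -0.778688
F(-0.778688) = 0.606355001344

0.606355001344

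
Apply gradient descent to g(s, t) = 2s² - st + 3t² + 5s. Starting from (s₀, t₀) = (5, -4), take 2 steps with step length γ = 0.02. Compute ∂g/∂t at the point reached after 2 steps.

-21.4252

∇g = (4s - t + 5, -s + 6t)
Step 1: at (5, -4), ∇g = (29, -29) → (5, -4) − 0.02·(29, -29) = (4.42, -3.42)
Step 2: at (4.42, -3.42), ∇g = (26.1, -24.94) → (4.42, -3.42) − 0.02·(26.1, -24.94) = (3.898, -2.9212)
∂g/∂t at (3.898, -2.9212) = -21.4252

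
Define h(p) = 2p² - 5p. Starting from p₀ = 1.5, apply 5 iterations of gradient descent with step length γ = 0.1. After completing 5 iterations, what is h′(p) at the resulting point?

0.07776

h′(p) = 4p - 5
Step 1: h′(1.5) = 1; p₁ = 1.5 − 0.1·1 = 1.4
Step 2: h′(1.4) = 0.6; p₂ = 1.4 − 0.1·0.6 = 1.34
Step 3: h′(1.34) = 0.36; p₃ = 1.34 − 0.1·0.36 = 1.304
Step 4: h′(1.304) = 0.216; p₄ = 1.304 − 0.1·0.216 = 1.2824
Step 5: h′(1.2824) = 0.1296; p₅ = 1.2824 − 0.1·0.1296 = 1.26944
h′(p) at (1.26944) = 0.07776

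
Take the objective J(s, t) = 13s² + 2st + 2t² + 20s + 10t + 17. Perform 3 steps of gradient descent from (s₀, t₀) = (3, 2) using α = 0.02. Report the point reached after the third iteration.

∇J = (26s + 2t + 20, 2s + 4t + 10)
(s₁, t₁) = (3, 2) − 0.02·(102, 24) = (0.96, 1.52)
(s₂, t₂) = (0.96, 1.52) − 0.02·(48, 18) = (0, 1.16)
(s₃, t₃) = (0, 1.16) − 0.02·(22.32, 14.64) = (-0.4464, 0.8672)

(-0.4464, 0.8672)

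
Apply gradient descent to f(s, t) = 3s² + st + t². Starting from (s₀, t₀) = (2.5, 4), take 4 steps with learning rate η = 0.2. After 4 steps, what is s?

-0.1216

∇f = (6s + t, s + 2t)
Step 1: at (2.5, 4), ∇f = (19, 10.5) → (2.5, 4) − 0.2·(19, 10.5) = (-1.3, 1.9)
Step 2: at (-1.3, 1.9), ∇f = (-5.9, 2.5) → (-1.3, 1.9) − 0.2·(-5.9, 2.5) = (-0.12, 1.4)
Step 3: at (-0.12, 1.4), ∇f = (0.68, 2.68) → (-0.12, 1.4) − 0.2·(0.68, 2.68) = (-0.256, 0.864)
Step 4: at (-0.256, 0.864), ∇f = (-0.672, 1.472) → (-0.256, 0.864) − 0.2·(-0.672, 1.472) = (-0.1216, 0.5696)
s = -0.1216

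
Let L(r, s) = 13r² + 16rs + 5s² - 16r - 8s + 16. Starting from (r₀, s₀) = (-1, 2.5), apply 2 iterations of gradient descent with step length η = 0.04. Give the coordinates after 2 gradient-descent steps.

(-0.8976, 2.3848)

∇L = (26r + 16s - 16, 16r + 10s - 8)
(r₁, s₁) = (-1, 2.5) − 0.04·(-2, 1) = (-0.92, 2.46)
(r₂, s₂) = (-0.92, 2.46) − 0.04·(-0.56, 1.88) = (-0.8976, 2.3848)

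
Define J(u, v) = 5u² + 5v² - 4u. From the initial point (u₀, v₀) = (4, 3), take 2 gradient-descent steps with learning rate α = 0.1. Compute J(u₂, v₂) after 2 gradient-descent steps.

-0.8

∇J = (10u - 4, 10v)
Step 1: at (4, 3), ∇J = (36, 30) → (4, 3) − 0.1·(36, 30) = (0.4, 0)
Step 2: at (0.4, 0), ∇J = (0, 0) → (0.4, 0) − 0.1·(0, 0) = (0.4, 0)
J(0.4, 0) = -0.8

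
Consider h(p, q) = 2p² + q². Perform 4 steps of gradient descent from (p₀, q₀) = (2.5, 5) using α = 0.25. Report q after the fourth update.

0.3125

∇h = (4p, 2q)
Step 1: at (2.5, 5), ∇h = (10, 10) → (2.5, 5) − 0.25·(10, 10) = (0, 2.5)
Step 2: at (0, 2.5), ∇h = (0, 5) → (0, 2.5) − 0.25·(0, 5) = (0, 1.25)
Step 3: at (0, 1.25), ∇h = (0, 2.5) → (0, 1.25) − 0.25·(0, 2.5) = (0, 0.625)
Step 4: at (0, 0.625), ∇h = (0, 1.25) → (0, 0.625) − 0.25·(0, 1.25) = (0, 0.3125)
q = 0.3125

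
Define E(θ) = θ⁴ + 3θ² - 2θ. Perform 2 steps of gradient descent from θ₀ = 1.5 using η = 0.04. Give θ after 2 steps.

E′(θ) = 4θ³ + 6θ - 2
θ₁ = 1.5 − 0.04·20.5 = 0.68
θ₂ = 0.68 − 0.04·3.337728 = 0.54649088

0.54649088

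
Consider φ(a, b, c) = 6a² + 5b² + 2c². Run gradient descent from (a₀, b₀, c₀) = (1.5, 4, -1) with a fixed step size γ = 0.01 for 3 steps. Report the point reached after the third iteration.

∇φ = (12a, 10b, 4c)
(a₁, b₁, c₁) = (1.5, 4, -1) − 0.01·(18, 40, -4) = (1.32, 3.6, -0.96)
(a₂, b₂, c₂) = (1.32, 3.6, -0.96) − 0.01·(15.84, 36, -3.84) = (1.1616, 3.24, -0.9216)
(a₃, b₃, c₃) = (1.1616, 3.24, -0.9216) − 0.01·(13.9392, 32.4, -3.6864) = (1.022208, 2.916, -0.884736)

(1.022208, 2.916, -0.884736)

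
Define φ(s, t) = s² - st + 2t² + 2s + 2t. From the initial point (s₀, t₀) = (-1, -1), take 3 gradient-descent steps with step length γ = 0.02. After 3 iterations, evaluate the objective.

-2.098548548352

∇φ = (2s - t + 2, -s + 4t + 2)
Step 1: at (-1, -1), ∇φ = (1, -1) → (-1, -1) − 0.02·(1, -1) = (-1.02, -0.98)
Step 2: at (-1.02, -0.98), ∇φ = (0.94, -0.9) → (-1.02, -0.98) − 0.02·(0.94, -0.9) = (-1.0388, -0.962)
Step 3: at (-1.0388, -0.962), ∇φ = (0.8844, -0.8092) → (-1.0388, -0.962) − 0.02·(0.8844, -0.8092) = (-1.056488, -0.945816)
φ(-1.056488, -0.945816) = -2.098548548352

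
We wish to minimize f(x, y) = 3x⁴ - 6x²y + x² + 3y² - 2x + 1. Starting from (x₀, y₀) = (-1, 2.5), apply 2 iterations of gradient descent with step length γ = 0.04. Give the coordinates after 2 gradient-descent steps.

(-1.13535232, 2.210464)

∇f = (12x³ - 12xy + 2x - 2, -6x² + 6y)
(x₁, y₁) = (-1, 2.5) − 0.04·(14, 9) = (-1.56, 2.14)
(x₂, y₂) = (-1.56, 2.14) − 0.04·(-10.616192, -1.7616) = (-1.13535232, 2.210464)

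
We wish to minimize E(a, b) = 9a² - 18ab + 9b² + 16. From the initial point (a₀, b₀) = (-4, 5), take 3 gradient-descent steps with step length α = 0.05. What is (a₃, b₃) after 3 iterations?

(2.804, -1.804)

∇E = (18a - 18b, -18a + 18b)
(a₁, b₁) = (-4, 5) − 0.05·(-162, 162) = (4.1, -3.1)
(a₂, b₂) = (4.1, -3.1) − 0.05·(129.6, -129.6) = (-2.38, 3.38)
(a₃, b₃) = (-2.38, 3.38) − 0.05·(-103.68, 103.68) = (2.804, -1.804)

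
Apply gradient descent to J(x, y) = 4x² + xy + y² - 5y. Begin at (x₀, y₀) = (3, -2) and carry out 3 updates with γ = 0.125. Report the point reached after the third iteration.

∇J = (8x + y, x + 2y - 5)
(x₁, y₁) = (3, -2) − 0.125·(22, -6) = (0.25, -1.25)
(x₂, y₂) = (0.25, -1.25) − 0.125·(0.75, -7.25) = (0.15625, -0.34375)
(x₃, y₃) = (0.15625, -0.34375) − 0.125·(0.90625, -5.53125) = (0.04296875, 0.34765625)

(0.04296875, 0.34765625)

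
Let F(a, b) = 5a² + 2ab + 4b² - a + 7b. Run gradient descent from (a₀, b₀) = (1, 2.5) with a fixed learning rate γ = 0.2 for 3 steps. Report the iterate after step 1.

(-1.8, -3.3)

∇F = (10a + 2b - 1, 2a + 8b + 7)
(a₁, b₁) = (1, 2.5) − 0.2·(14, 29) = (-1.8, -3.3)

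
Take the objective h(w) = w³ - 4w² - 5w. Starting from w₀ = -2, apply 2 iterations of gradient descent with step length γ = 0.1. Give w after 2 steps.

-12.787

h′(w) = 3w² - 8w - 5
w₁ = -2 − 0.1·23 = -4.3
w₂ = -4.3 − 0.1·84.87 = -12.787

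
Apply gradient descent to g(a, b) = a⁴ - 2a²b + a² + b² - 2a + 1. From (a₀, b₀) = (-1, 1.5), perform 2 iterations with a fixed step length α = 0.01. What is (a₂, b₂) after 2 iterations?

(-0.96116032, 1.479408)

∇g = (4a³ - 4ab + 2a - 2, -2a² + 2b)
Step 1: at (-1, 1.5), ∇g = (-2, 1) → (-1, 1.5) − 0.01·(-2, 1) = (-0.98, 1.49)
Step 2: at (-0.98, 1.49), ∇g = (-1.883968, 1.0592) → (-0.98, 1.49) − 0.01·(-1.883968, 1.0592) = (-0.96116032, 1.479408)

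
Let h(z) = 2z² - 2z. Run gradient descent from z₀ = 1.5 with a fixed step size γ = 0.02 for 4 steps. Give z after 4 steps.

h′(z) = 4z - 2
z₁ = 1.5 − 0.02·4 = 1.42
z₂ = 1.42 − 0.02·3.68 = 1.3464
z₃ = 1.3464 − 0.02·3.3856 = 1.278688
z₄ = 1.278688 − 0.02·3.114752 = 1.21639296

1.21639296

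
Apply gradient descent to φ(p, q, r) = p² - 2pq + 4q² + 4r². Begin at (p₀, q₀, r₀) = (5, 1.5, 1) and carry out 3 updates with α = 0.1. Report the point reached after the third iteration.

(3.184, 0.964, 0.008)

∇φ = (2p - 2q, -2p + 8q, 8r)
Step 1: at (5, 1.5, 1), ∇φ = (7, 2, 8) → (5, 1.5, 1) − 0.1·(7, 2, 8) = (4.3, 1.3, 0.2)
Step 2: at (4.3, 1.3, 0.2), ∇φ = (6, 1.8, 1.6) → (4.3, 1.3, 0.2) − 0.1·(6, 1.8, 1.6) = (3.7, 1.12, 0.04)
Step 3: at (3.7, 1.12, 0.04), ∇φ = (5.16, 1.56, 0.32) → (3.7, 1.12, 0.04) − 0.1·(5.16, 1.56, 0.32) = (3.184, 0.964, 0.008)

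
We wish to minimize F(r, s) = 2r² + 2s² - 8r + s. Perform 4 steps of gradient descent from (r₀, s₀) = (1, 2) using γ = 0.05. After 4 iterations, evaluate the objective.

-6.09076256

∇F = (4r - 8, 4s + 1)
Step 1: at (1, 2), ∇F = (-4, 9) → (1, 2) − 0.05·(-4, 9) = (1.2, 1.55)
Step 2: at (1.2, 1.55), ∇F = (-3.2, 7.2) → (1.2, 1.55) − 0.05·(-3.2, 7.2) = (1.36, 1.19)
Step 3: at (1.36, 1.19), ∇F = (-2.56, 5.76) → (1.36, 1.19) − 0.05·(-2.56, 5.76) = (1.488, 0.902)
Step 4: at (1.488, 0.902), ∇F = (-2.048, 4.608) → (1.488, 0.902) − 0.05·(-2.048, 4.608) = (1.5904, 0.6716)
F(1.5904, 0.6716) = -6.09076256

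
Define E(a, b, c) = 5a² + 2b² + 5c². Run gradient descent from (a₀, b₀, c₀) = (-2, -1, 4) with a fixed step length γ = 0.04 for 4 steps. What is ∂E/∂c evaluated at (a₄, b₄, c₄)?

∇E = (10a, 4b, 10c)
Step 1: at (-2, -1, 4), ∇E = (-20, -4, 40) → (-2, -1, 4) − 0.04·(-20, -4, 40) = (-1.2, -0.84, 2.4)
Step 2: at (-1.2, -0.84, 2.4), ∇E = (-12, -3.36, 24) → (-1.2, -0.84, 2.4) − 0.04·(-12, -3.36, 24) = (-0.72, -0.7056, 1.44)
Step 3: at (-0.72, -0.7056, 1.44), ∇E = (-7.2, -2.8224, 14.4) → (-0.72, -0.7056, 1.44) − 0.04·(-7.2, -2.8224, 14.4) = (-0.432, -0.592704, 0.864)
Step 4: at (-0.432, -0.592704, 0.864), ∇E = (-4.32, -2.370816, 8.64) → (-0.432, -0.592704, 0.864) − 0.04·(-4.32, -2.370816, 8.64) = (-0.2592, -0.49787136, 0.5184)
∂E/∂c at (-0.2592, -0.49787136, 0.5184) = 5.184

5.184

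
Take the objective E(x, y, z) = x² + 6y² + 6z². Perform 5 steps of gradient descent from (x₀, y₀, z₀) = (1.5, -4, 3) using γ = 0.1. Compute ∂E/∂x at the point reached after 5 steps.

∇E = (2x, 12y, 12z)
Step 1: at (1.5, -4, 3), ∇E = (3, -48, 36) → (1.5, -4, 3) − 0.1·(3, -48, 36) = (1.2, 0.8, -0.6)
Step 2: at (1.2, 0.8, -0.6), ∇E = (2.4, 9.6, -7.2) → (1.2, 0.8, -0.6) − 0.1·(2.4, 9.6, -7.2) = (0.96, -0.16, 0.12)
Step 3: at (0.96, -0.16, 0.12), ∇E = (1.92, -1.92, 1.44) → (0.96, -0.16, 0.12) − 0.1·(1.92, -1.92, 1.44) = (0.768, 0.032, -0.024)
Step 4: at (0.768, 0.032, -0.024), ∇E = (1.536, 0.384, -0.288) → (0.768, 0.032, -0.024) − 0.1·(1.536, 0.384, -0.288) = (0.6144, -0.0064, 0.0048)
Step 5: at (0.6144, -0.0064, 0.0048), ∇E = (1.2288, -0.0768, 0.0576) → (0.6144, -0.0064, 0.0048) − 0.1·(1.2288, -0.0768, 0.0576) = (0.49152, 0.00128, -0.00096)
∂E/∂x at (0.49152, 0.00128, -0.00096) = 0.98304

0.98304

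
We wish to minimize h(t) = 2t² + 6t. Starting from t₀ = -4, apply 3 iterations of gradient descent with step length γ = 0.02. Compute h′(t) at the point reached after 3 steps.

-7.78688

h′(t) = 4t + 6
Step 1: h′(-4) = -10; t₁ = -4 − 0.02·(-10) = -3.8
Step 2: h′(-3.8) = -9.2; t₂ = -3.8 − 0.02·(-9.2) = -3.616
Step 3: h′(-3.616) = -8.464; t₃ = -3.616 − 0.02·(-8.464) = -3.44672
h′(t) at (-3.44672) = -7.78688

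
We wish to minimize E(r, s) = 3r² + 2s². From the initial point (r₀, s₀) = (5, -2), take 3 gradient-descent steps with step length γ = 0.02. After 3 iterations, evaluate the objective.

∇E = (6r, 4s)
Step 1: at (5, -2), ∇E = (30, -8) → (5, -2) − 0.02·(30, -8) = (4.4, -1.84)
Step 2: at (4.4, -1.84), ∇E = (26.4, -7.36) → (4.4, -1.84) − 0.02·(26.4, -7.36) = (3.872, -1.6928)
Step 3: at (3.872, -1.6928), ∇E = (23.232, -6.7712) → (3.872, -1.6928) − 0.02·(23.232, -6.7712) = (3.40736, -1.557376)
E(3.40736, -1.557376) = 39.681146519552

39.681146519552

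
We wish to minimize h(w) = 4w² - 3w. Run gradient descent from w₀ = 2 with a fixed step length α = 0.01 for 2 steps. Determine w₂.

1.7504

h′(w) = 8w - 3
Step 1: h′(2) = 13; w₁ = 2 − 0.01·13 = 1.87
Step 2: h′(1.87) = 11.96; w₂ = 1.87 − 0.01·11.96 = 1.7504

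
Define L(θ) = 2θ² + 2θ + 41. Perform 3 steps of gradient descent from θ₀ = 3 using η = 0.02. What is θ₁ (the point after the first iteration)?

2.72

L′(θ) = 4θ + 2
Step 1: L′(3) = 14; θ₁ = 3 − 0.02·14 = 2.72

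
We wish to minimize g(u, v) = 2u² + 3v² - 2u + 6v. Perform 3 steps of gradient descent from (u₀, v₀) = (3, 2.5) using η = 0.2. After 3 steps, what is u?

0.52

∇g = (4u - 2, 6v + 6)
(u₁, v₁) = (3, 2.5) − 0.2·(10, 21) = (1, -1.7)
(u₂, v₂) = (1, -1.7) − 0.2·(2, -4.2) = (0.6, -0.86)
(u₃, v₃) = (0.6, -0.86) − 0.2·(0.4, 0.84) = (0.52, -1.028)
u = 0.52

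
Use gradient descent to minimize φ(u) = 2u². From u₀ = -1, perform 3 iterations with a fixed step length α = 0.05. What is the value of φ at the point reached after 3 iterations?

φ′(u) = 4u
u₁ = -1 − 0.05·(-4) = -0.8
u₂ = -0.8 − 0.05·(-3.2) = -0.64
u₃ = -0.64 − 0.05·(-2.56) = -0.512
φ(-0.512) = 0.524288

0.524288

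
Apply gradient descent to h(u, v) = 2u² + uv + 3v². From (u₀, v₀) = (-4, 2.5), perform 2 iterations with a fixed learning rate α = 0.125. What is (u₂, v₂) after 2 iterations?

(-1.296875, 0.5703125)

∇h = (4u + v, u + 6v)
(u₁, v₁) = (-4, 2.5) − 0.125·(-13.5, 11) = (-2.3125, 1.125)
(u₂, v₂) = (-2.3125, 1.125) − 0.125·(-8.125, 4.4375) = (-1.296875, 0.5703125)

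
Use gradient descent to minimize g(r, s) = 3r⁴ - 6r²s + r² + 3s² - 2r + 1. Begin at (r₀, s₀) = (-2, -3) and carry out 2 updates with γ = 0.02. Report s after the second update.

-1.637952

∇g = (12r³ - 12rs + 2r - 2, -6r² + 6s)
(r₁, s₁) = (-2, -3) − 0.02·(-174, -42) = (1.48, -2.16)
(r₂, s₂) = (1.48, -2.16) − 0.02·(78.223104, -26.1024) = (-0.08446208, -1.637952)
s = -1.637952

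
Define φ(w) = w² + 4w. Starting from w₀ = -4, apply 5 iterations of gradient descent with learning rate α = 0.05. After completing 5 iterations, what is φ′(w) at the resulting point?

φ′(w) = 2w + 4
Step 1: φ′(-4) = -4; w₁ = -4 − 0.05·(-4) = -3.8
Step 2: φ′(-3.8) = -3.6; w₂ = -3.8 − 0.05·(-3.6) = -3.62
Step 3: φ′(-3.62) = -3.24; w₃ = -3.62 − 0.05·(-3.24) = -3.458
Step 4: φ′(-3.458) = -2.916; w₄ = -3.458 − 0.05·(-2.916) = -3.3122
Step 5: φ′(-3.3122) = -2.6244; w₅ = -3.3122 − 0.05·(-2.6244) = -3.18098
φ′(w) at (-3.18098) = -2.36196

-2.36196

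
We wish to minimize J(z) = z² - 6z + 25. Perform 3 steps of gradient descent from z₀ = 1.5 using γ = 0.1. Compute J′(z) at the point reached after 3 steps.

J′(z) = 2z - 6
z₁ = 1.5 − 0.1·(-3) = 1.8
z₂ = 1.8 − 0.1·(-2.4) = 2.04
z₃ = 2.04 − 0.1·(-1.92) = 2.232
J′(z) at (2.232) = -1.536

-1.536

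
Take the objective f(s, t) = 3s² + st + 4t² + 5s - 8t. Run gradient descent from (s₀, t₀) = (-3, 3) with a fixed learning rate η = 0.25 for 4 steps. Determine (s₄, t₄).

∇f = (6s + t + 5, s + 8t - 8)
Step 1: at (-3, 3), ∇f = (-10, 13) → (-3, 3) − 0.25·(-10, 13) = (-0.5, -0.25)
Step 2: at (-0.5, -0.25), ∇f = (1.75, -10.5) → (-0.5, -0.25) − 0.25·(1.75, -10.5) = (-0.9375, 2.375)
Step 3: at (-0.9375, 2.375), ∇f = (1.75, 10.0625) → (-0.9375, 2.375) − 0.25·(1.75, 10.0625) = (-1.375, -0.140625)
Step 4: at (-1.375, -0.140625), ∇f = (-3.390625, -10.5) → (-1.375, -0.140625) − 0.25·(-3.390625, -10.5) = (-0.52734375, 2.484375)

(-0.52734375, 2.484375)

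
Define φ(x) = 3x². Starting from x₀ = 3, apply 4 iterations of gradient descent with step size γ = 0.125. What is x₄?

0.01171875

φ′(x) = 6x
Step 1: φ′(3) = 18; x₁ = 3 − 0.125·18 = 0.75
Step 2: φ′(0.75) = 4.5; x₂ = 0.75 − 0.125·4.5 = 0.1875
Step 3: φ′(0.1875) = 1.125; x₃ = 0.1875 − 0.125·1.125 = 0.046875
Step 4: φ′(0.046875) = 0.28125; x₄ = 0.046875 − 0.125·0.28125 = 0.01171875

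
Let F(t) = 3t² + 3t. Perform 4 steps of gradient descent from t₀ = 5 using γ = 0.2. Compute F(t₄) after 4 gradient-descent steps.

-0.74976768

F′(t) = 6t + 3
t₁ = 5 − 0.2·33 = -1.6
t₂ = -1.6 − 0.2·(-6.6) = -0.28
t₃ = -0.28 − 0.2·1.32 = -0.544
t₄ = -0.544 − 0.2·(-0.264) = -0.4912
F(-0.4912) = -0.74976768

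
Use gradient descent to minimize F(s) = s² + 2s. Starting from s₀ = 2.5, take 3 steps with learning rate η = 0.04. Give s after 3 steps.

F′(s) = 2s + 2
s₁ = 2.5 − 0.04·7 = 2.22
s₂ = 2.22 − 0.04·6.44 = 1.9624
s₃ = 1.9624 − 0.04·5.9248 = 1.725408

1.725408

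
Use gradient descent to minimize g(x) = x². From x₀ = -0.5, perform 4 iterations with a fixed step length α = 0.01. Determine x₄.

-0.46118408

g′(x) = 2x
Step 1: g′(-0.5) = -1; x₁ = -0.5 − 0.01·(-1) = -0.49
Step 2: g′(-0.49) = -0.98; x₂ = -0.49 − 0.01·(-0.98) = -0.4802
Step 3: g′(-0.4802) = -0.9604; x₃ = -0.4802 − 0.01·(-0.9604) = -0.470596
Step 4: g′(-0.470596) = -0.941192; x₄ = -0.470596 − 0.01·(-0.941192) = -0.46118408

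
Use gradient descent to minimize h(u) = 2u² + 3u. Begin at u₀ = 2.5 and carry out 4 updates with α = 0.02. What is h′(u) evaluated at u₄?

9.31310848

h′(u) = 4u + 3
u₁ = 2.5 − 0.02·13 = 2.24
u₂ = 2.24 − 0.02·11.96 = 2.0008
u₃ = 2.0008 − 0.02·11.0032 = 1.780736
u₄ = 1.780736 − 0.02·10.122944 = 1.57827712
h′(u) at (1.57827712) = 9.31310848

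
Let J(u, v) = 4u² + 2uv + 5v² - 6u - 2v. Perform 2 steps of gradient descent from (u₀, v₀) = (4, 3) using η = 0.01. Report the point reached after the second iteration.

(3.3928, 2.3224)

∇J = (8u + 2v - 6, 2u + 10v - 2)
(u₁, v₁) = (4, 3) − 0.01·(32, 36) = (3.68, 2.64)
(u₂, v₂) = (3.68, 2.64) − 0.01·(28.72, 31.76) = (3.3928, 2.3224)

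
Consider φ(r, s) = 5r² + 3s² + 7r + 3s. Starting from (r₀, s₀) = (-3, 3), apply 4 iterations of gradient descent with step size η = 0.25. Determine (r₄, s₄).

∇φ = (10r + 7, 6s + 3)
Step 1: at (-3, 3), ∇φ = (-23, 21) → (-3, 3) − 0.25·(-23, 21) = (2.75, -2.25)
Step 2: at (2.75, -2.25), ∇φ = (34.5, -10.5) → (2.75, -2.25) − 0.25·(34.5, -10.5) = (-5.875, 0.375)
Step 3: at (-5.875, 0.375), ∇φ = (-51.75, 5.25) → (-5.875, 0.375) − 0.25·(-51.75, 5.25) = (7.0625, -0.9375)
Step 4: at (7.0625, -0.9375), ∇φ = (77.625, -2.625) → (7.0625, -0.9375) − 0.25·(77.625, -2.625) = (-12.34375, -0.28125)

(-12.34375, -0.28125)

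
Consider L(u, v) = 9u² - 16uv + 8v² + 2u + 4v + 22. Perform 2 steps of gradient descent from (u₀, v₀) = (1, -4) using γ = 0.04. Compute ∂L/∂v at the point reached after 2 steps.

-6.5728

∇L = (18u - 16v + 2, -16u + 16v + 4)
(u₁, v₁) = (1, -4) − 0.04·(84, -76) = (-2.36, -0.96)
(u₂, v₂) = (-2.36, -0.96) − 0.04·(-25.12, 26.4) = (-1.3552, -2.016)
∂L/∂v at (-1.3552, -2.016) = -6.5728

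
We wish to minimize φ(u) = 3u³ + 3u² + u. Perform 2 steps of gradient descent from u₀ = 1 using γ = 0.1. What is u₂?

-0.664

φ′(u) = 9u² + 6u + 1
Step 1: φ′(1) = 16; u₁ = 1 − 0.1·16 = -0.6
Step 2: φ′(-0.6) = 0.64; u₂ = -0.6 − 0.1·0.64 = -0.664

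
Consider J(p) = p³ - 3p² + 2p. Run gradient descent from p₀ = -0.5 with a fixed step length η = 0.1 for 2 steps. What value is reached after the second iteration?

-2.2666875

J′(p) = 3p² - 6p + 2
Step 1: J′(-0.5) = 5.75; p₁ = -0.5 − 0.1·5.75 = -1.075
Step 2: J′(-1.075) = 11.916875; p₂ = -1.075 − 0.1·11.916875 = -2.2666875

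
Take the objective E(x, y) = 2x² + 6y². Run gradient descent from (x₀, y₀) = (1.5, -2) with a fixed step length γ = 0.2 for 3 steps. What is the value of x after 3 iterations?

0.012

∇E = (4x, 12y)
Step 1: at (1.5, -2), ∇E = (6, -24) → (1.5, -2) − 0.2·(6, -24) = (0.3, 2.8)
Step 2: at (0.3, 2.8), ∇E = (1.2, 33.6) → (0.3, 2.8) − 0.2·(1.2, 33.6) = (0.06, -3.92)
Step 3: at (0.06, -3.92), ∇E = (0.24, -47.04) → (0.06, -3.92) − 0.2·(0.24, -47.04) = (0.012, 5.488)
x = 0.012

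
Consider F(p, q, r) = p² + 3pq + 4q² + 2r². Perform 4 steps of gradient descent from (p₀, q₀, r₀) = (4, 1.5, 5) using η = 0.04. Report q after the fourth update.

-0.63097344

∇F = (2p + 3q, 3p + 8q, 4r)
Step 1: at (4, 1.5, 5), ∇F = (12.5, 24, 20) → (4, 1.5, 5) − 0.04·(12.5, 24, 20) = (3.5, 0.54, 4.2)
Step 2: at (3.5, 0.54, 4.2), ∇F = (8.62, 14.82, 16.8) → (3.5, 0.54, 4.2) − 0.04·(8.62, 14.82, 16.8) = (3.1552, -0.0528, 3.528)
Step 3: at (3.1552, -0.0528, 3.528), ∇F = (6.152, 9.0432, 14.112) → (3.1552, -0.0528, 3.528) − 0.04·(6.152, 9.0432, 14.112) = (2.90912, -0.414528, 2.96352)
Step 4: at (2.90912, -0.414528, 2.96352), ∇F = (4.574656, 5.411136, 11.85408) → (2.90912, -0.414528, 2.96352) − 0.04·(4.574656, 5.411136, 11.85408) = (2.72613376, -0.63097344, 2.4893568)
q = -0.63097344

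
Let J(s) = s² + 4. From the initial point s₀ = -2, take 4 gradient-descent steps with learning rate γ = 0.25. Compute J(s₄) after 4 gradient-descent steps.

4.015625

J′(s) = 2s
s₁ = -2 − 0.25·(-4) = -1
s₂ = -1 − 0.25·(-2) = -0.5
s₃ = -0.5 − 0.25·(-1) = -0.25
s₄ = -0.25 − 0.25·(-0.5) = -0.125
J(-0.125) = 4.015625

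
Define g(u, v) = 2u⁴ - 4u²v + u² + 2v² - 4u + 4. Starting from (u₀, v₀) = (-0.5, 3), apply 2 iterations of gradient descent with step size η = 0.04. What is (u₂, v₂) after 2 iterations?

(-0.99733632, 2.238016)

∇g = (8u³ - 8uv + 2u - 4, -4u² + 4v)
(u₁, v₁) = (-0.5, 3) − 0.04·(6, 11) = (-0.74, 2.56)
(u₂, v₂) = (-0.74, 2.56) − 0.04·(6.433408, 8.0496) = (-0.99733632, 2.238016)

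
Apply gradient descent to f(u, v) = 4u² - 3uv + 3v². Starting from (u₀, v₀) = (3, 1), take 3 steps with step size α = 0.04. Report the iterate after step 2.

(1.6032, 1.1104)

∇f = (8u - 3v, -3u + 6v)
(u₁, v₁) = (3, 1) − 0.04·(21, -3) = (2.16, 1.12)
(u₂, v₂) = (2.16, 1.12) − 0.04·(13.92, 0.24) = (1.6032, 1.1104)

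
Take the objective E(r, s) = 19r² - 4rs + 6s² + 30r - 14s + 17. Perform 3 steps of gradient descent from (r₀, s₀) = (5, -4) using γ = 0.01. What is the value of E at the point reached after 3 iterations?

86.8248705536

∇E = (38r - 4s + 30, -4r + 12s - 14)
(r₁, s₁) = (5, -4) − 0.01·(236, -82) = (2.64, -3.18)
(r₂, s₂) = (2.64, -3.18) − 0.01·(143.04, -62.72) = (1.2096, -2.5528)
(r₃, s₃) = (1.2096, -2.5528) − 0.01·(86.176, -49.472) = (0.34784, -2.05808)
E(0.34784, -2.05808) = 86.8248705536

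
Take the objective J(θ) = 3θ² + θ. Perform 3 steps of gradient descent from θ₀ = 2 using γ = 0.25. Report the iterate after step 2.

0.375

J′(θ) = 6θ + 1
θ₁ = 2 − 0.25·13 = -1.25
θ₂ = -1.25 − 0.25·(-6.5) = 0.375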